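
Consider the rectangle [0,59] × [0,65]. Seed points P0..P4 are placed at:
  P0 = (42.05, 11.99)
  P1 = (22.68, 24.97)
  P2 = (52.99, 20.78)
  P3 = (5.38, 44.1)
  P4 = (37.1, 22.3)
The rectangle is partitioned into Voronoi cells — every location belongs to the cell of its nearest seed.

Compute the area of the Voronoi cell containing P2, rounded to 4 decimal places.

1. box [0,59]×[0,65]: [(0, 0) (59, 0) (59, 65) (0, 65)]
2. ⊥bis P2·P0 via (47.52,16.385): [(59, 2.097) (59, 65) (8.4591, 65)]  |A|=1589.5851
3. ⊥bis P2·P1 via (37.835,22.875): [(38.4912, 27.6222) (59, 2.097) (59, 65) (43.6583, 65)]  |A|=931.751
4. ⊥bis P2·P3 via (29.185,32.44): [(43.0783, 60.8045) (38.4912, 27.6222) (59, 2.097) (59, 65) (45.1333, 65)]  |A|=928.6568
5. ⊥bis P2·P4 via (45.045,21.54): [(44.8677, 19.6861) (59, 2.097) (59, 65) (49.2023, 65)]  |A|=666.4695
6. canonical 4-gon: [(44.8677, 19.6861) (59, 2.097) (59, 65) (49.2023, 65)]
7. shoelace: 666.4695

Area of P2's cell: 666.4695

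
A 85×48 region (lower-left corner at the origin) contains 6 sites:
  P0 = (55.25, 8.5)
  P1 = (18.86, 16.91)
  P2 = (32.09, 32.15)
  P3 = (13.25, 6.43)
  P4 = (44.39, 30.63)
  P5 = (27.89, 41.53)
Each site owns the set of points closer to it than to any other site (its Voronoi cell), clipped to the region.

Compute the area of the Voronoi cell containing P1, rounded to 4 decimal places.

1. box [0,85]×[0,48]: [(0, 0) (85, 0) (85, 48) (0, 48)]
2. ⊥bis P1·P0 via (37.055,12.705): [(0, 0) (34.1188, 0) (45.2119, 48) (0, 48)]  |A|=1903.9372
3. ⊥bis P1·P2 via (25.475,24.53): [(0, 46.6451) (0, 0) (34.1188, 0) (37.3961, 14.1811)]  |A|=1114.0951
4. ⊥bis P1·P3 via (16.055,11.67): [(0, 46.6451) (0, 20.2643) (34.5302, 1.7801) (37.3961, 14.1811)]  |A|=733.8616
5. ⊥bis P1·P4 via (31.625,23.77): [(36.2377, 15.1868) (0, 46.6451) (0, 20.2643) (34.5302, 1.7801) (37.2103, 13.377)]  |A|=733.3023
6. ⊥bis P1·P5 via (23.375,29.22): [(36.2377, 15.1868) (17.6563, 31.3175) (0, 37.7934) (0, 20.2643) (34.5302, 1.7801) (37.2103, 13.377)]  |A|=655.1576
7. canonical 6-gon: [(36.2377, 15.1868) (17.6563, 31.3175) (0, 37.7934) (0, 20.2643) (34.5302, 1.7801) (37.2103, 13.377)]
8. shoelace: 655.1576

Area of P1's cell: 655.1576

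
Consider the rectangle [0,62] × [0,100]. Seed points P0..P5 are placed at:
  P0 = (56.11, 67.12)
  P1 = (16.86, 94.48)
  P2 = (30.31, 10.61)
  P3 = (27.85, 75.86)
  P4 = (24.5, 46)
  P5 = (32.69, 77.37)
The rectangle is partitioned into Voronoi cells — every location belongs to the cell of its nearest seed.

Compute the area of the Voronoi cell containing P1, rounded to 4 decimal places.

Area of P1's cell: 619.5517

1. box [0,62]×[0,100]: [(0, 0) (62, 0) (62, 100) (0, 100)]
2. ⊥bis P1·P0 via (36.485,80.8): [(0, 28.4595) (49.8687, 100) (0, 100)]  |A|=1783.8176
3. ⊥bis P1·P2 via (23.585,52.545): [(0, 48.7627) (15.934, 51.318) (49.8687, 100) (0, 100)]  |A|=1622.0617
4. ⊥bis P1·P3 via (22.355,85.17): [(0, 71.9755) (47.481, 100) (0, 100)]  |A|=665.3153
5. ⊥bis P1·P4 via (20.68,70.24): [(0, 71.9755) (47.481, 100) (0, 100)]  |A|=665.3153
6. ⊥bis P1·P5 via (24.775,85.925): [(0, 71.9755) (26.7852, 87.7848) (39.9881, 100) (0, 100)]  |A|=619.5517
7. canonical 4-gon: [(0, 71.9755) (26.7852, 87.7848) (39.9881, 100) (0, 100)]
8. shoelace: 619.5517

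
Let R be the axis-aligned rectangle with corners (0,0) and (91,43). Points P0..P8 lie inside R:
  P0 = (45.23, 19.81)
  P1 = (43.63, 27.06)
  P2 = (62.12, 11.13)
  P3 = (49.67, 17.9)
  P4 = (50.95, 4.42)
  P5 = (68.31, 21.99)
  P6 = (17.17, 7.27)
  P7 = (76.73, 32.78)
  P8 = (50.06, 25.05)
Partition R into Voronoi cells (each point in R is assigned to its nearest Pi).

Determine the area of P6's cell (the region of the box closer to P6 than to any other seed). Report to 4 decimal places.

Area of P6's cell: 1095.4711

1. box [0,91]×[0,43]: [(0, 0) (91, 0) (91, 43) (0, 43)]
2. ⊥bis P6·P0 via (31.2,13.54): [(0, 0) (37.251, 0) (18.0343, 43) (0, 43)]  |A|=1188.6352
3. ⊥bis P6·P1 via (30.4,17.165): [(0, 0) (37.251, 0) (28.3626, 19.8891) (11.0775, 43) (0, 43)]  |A|=1108.2452
4. ⊥bis P6·P2 via (39.645,9.2): [(0, 0) (37.251, 0) (28.3626, 19.8891) (11.0775, 43) (0, 43)]  |A|=1108.2452
5. ⊥bis P6·P3 via (33.42,12.585): [(0, 0) (37.251, 0) (28.3626, 19.8891) (11.0775, 43) (0, 43)]  |A|=1108.2452
6. ⊥bis P6·P4 via (34.06,5.845): [(0, 0) (33.5669, 0) (34.1519, 6.9346) (28.3626, 19.8891) (11.0775, 43) (0, 43)]  |A|=1095.4711
7. ⊥bis P6·P5 via (42.74,14.63): [(0, 0) (33.5669, 0) (34.1519, 6.9346) (28.3626, 19.8891) (11.0775, 43) (0, 43)]  |A|=1095.4711
8. ⊥bis P6·P7 via (46.95,20.025): [(0, 0) (33.5669, 0) (34.1519, 6.9346) (28.3626, 19.8891) (11.0775, 43) (0, 43)]  |A|=1095.4711
9. ⊥bis P6·P8 via (33.615,16.16): [(0, 0) (33.5669, 0) (34.1519, 6.9346) (28.3626, 19.8891) (11.0775, 43) (0, 43)]  |A|=1095.4711
10. canonical 6-gon: [(0, 0) (33.5669, 0) (34.1519, 6.9346) (28.3626, 19.8891) (11.0775, 43) (0, 43)]
11. shoelace: 1095.4711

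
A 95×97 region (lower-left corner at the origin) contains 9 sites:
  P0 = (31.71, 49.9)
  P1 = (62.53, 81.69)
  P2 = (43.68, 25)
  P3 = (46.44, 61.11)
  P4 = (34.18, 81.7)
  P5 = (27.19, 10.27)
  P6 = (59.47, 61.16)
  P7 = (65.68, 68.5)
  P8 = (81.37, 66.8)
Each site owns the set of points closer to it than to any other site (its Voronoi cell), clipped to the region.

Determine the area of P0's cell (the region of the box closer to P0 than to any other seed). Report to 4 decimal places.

1. box [0,95]×[0,97]: [(0, 0) (95, 0) (95, 97) (0, 97)]
2. ⊥bis P0·P1 via (47.12,65.795): [(0, 0) (95, 0) (95, 19.3759) (14.9329, 97) (0, 97)]  |A|=6107.433
3. ⊥bis P0·P2 via (37.695,37.45): [(0, 19.3292) (63.5412, 49.8749) (14.9329, 97) (0, 97)]  |A|=2819.5065
4. ⊥bis P0·P3 via (39.075,55.505): [(0, 19.3292) (48.7654, 42.7718) (7.496, 97) (0, 97)]  |A|=2097.0712
5. ⊥bis P0·P4 via (32.945,65.8): [(0, 68.3589) (0, 19.3292) (48.7654, 42.7718) (31.1331, 65.9407)]  |A|=1534.8192
6. ⊥bis P0·P5 via (29.45,30.085): [(0, 68.3589) (0, 33.4439) (23.7312, 30.7373) (48.7654, 42.7718) (31.1331, 65.9407)]  |A|=1367.3393
7. ⊥bis P0·P6 via (45.59,55.53): [(0, 68.3589) (0, 33.4439) (23.7312, 30.7373) (48.7654, 42.7718) (31.1331, 65.9407)]  |A|=1367.3393
8. ⊥bis P0·P7 via (48.695,59.2): [(0, 68.3589) (0, 33.4439) (23.7312, 30.7373) (48.7654, 42.7718) (31.1331, 65.9407)]  |A|=1367.3393
9. ⊥bis P0·P8 via (56.54,58.35): [(0, 68.3589) (0, 33.4439) (23.7312, 30.7373) (48.7654, 42.7718) (31.1331, 65.9407)]  |A|=1367.3393
10. canonical 5-gon: [(0, 68.3589) (0, 33.4439) (23.7312, 30.7373) (48.7654, 42.7718) (31.1331, 65.9407)]
11. shoelace: 1367.3393

Area of P0's cell: 1367.3393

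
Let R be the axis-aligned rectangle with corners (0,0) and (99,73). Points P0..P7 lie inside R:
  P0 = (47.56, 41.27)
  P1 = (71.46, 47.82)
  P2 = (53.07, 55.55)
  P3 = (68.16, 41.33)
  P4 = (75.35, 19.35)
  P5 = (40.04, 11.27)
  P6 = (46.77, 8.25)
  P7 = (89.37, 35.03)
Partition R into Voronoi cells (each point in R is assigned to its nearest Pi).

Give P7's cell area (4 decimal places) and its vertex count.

1. box [0,99]×[0,73]: [(0, 0) (99, 0) (99, 73) (0, 73)]
2. ⊥bis P7·P0 via (68.465,38.15): [(62.7712, 0) (99, 0) (99, 73) (73.6662, 73)]  |A|=2247.0318
3. ⊥bis P7·P1 via (80.415,41.425): [(65.9256, 21.1353) (62.7712, 0) (99, 0) (99, 67.4498)]  |A|=1498.2839
4. ⊥bis P7·P2 via (71.22,45.29): [(65.9256, 21.1353) (62.7712, 0) (99, 0) (99, 67.4498)]  |A|=1498.2839
5. ⊥bis P7·P3 via (78.765,38.18): [(79.2402, 39.78) (67.4244, 0) (99, 0) (99, 67.4498)]  |A|=1294.4342
6. ⊥bis P7·P4 via (82.36,27.19): [(79.2402, 39.78) (76.9401, 32.0361) (99, 12.3116) (99, 67.4498)]  |A|=652.8576
7. ⊥bis P7·P5 via (64.705,23.15): [(79.2402, 39.78) (76.9401, 32.0361) (99, 12.3116) (99, 67.4498)]  |A|=652.8576
8. ⊥bis P7·P6 via (68.07,21.64): [(79.2402, 39.78) (76.9401, 32.0361) (99, 12.3116) (99, 67.4498)]  |A|=652.8576
9. canonical 4-gon: [(79.2402, 39.78) (76.9401, 32.0361) (99, 12.3116) (99, 67.4498)]
10. shoelace: 652.8576

Area of P7's cell: 652.8576 (4 vertices)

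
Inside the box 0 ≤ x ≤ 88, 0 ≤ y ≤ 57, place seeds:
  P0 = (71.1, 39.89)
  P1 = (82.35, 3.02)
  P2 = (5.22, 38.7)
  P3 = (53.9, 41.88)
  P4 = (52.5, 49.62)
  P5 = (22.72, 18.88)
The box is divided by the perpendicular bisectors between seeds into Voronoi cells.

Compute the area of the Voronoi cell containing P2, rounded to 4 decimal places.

Area of P2's cell: 783.8539

1. box [0,88]×[0,57]: [(0, 0) (88, 0) (88, 57) (0, 57)]
2. ⊥bis P2·P0 via (38.16,39.295): [(0, 0) (38.8698, 0) (37.8402, 57) (0, 57)]  |A|=2186.2345
3. ⊥bis P2·P1 via (43.785,20.86): [(0, 0) (34.1353, 0) (38.6919, 9.8501) (37.8402, 57) (0, 57)]  |A|=2162.9167
4. ⊥bis P2·P3 via (29.56,40.29): [(0, 0) (32.1919, 0) (28.4684, 57) (0, 57)]  |A|=1728.8201
5. ⊥bis P2·P4 via (28.86,44.16): [(0, 0) (32.1919, 0) (29.4836, 41.4602) (25.8944, 57) (0, 57)]  |A|=1708.8203
6. ⊥bis P2·P5 via (13.97,28.79): [(0, 16.4552) (29.2865, 42.3136) (25.8944, 57) (0, 57)]  |A|=783.8539
7. canonical 4-gon: [(0, 16.4552) (29.2865, 42.3136) (25.8944, 57) (0, 57)]
8. shoelace: 783.8539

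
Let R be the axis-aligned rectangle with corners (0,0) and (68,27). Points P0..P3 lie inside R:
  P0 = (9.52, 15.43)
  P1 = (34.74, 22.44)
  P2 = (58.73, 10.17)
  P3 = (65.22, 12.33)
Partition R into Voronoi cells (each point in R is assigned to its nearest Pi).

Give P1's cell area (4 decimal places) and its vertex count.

1. box [0,68]×[0,27]: [(0, 0) (68, 0) (68, 27) (0, 27)]
2. ⊥bis P1·P0 via (22.13,18.935): [(27.3931, 0) (68, 0) (68, 27) (19.8883, 27)]  |A|=1197.7016
3. ⊥bis P1·P2 via (46.735,16.305): [(27.3931, 0) (38.3956, 0) (52.2051, 27) (19.8883, 27)]  |A|=584.811
4. ⊥bis P1·P3 via (49.98,17.385): [(27.3931, 0) (38.3956, 0) (52.2051, 27) (19.8883, 27)]  |A|=584.811
5. canonical 4-gon: [(27.3931, 0) (38.3956, 0) (52.2051, 27) (19.8883, 27)]
6. shoelace: 584.811

Area of P1's cell: 584.8110 (4 vertices)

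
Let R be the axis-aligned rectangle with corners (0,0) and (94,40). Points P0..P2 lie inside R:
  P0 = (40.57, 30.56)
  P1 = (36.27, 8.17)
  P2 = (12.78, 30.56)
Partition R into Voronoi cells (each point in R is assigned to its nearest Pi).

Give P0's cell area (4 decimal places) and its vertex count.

1. box [0,94]×[0,40]: [(0, 0) (94, 0) (94, 40) (0, 40)]
2. ⊥bis P0·P1 via (38.42,19.365): [(0, 26.7436) (94, 8.6909) (94, 40) (0, 40)]  |A|=2094.5822
3. ⊥bis P0·P2 via (26.675,30.56): [(26.675, 21.6206) (94, 8.6909) (94, 40) (26.675, 40)]  |A|=1672.6396
4. canonical 4-gon: [(26.675, 21.6206) (94, 8.6909) (94, 40) (26.675, 40)]
5. shoelace: 1672.6396

Area of P0's cell: 1672.6396 (4 vertices)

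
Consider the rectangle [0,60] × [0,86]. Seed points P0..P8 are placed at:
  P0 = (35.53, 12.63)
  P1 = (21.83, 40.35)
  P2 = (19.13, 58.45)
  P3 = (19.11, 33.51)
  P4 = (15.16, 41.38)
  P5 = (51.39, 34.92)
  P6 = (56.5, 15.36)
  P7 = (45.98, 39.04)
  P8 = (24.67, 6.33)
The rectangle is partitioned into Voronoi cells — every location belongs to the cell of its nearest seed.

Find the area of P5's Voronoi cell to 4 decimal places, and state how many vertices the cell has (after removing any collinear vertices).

1. box [0,60]×[0,86]: [(0, 0) (60, 0) (60, 86) (0, 86)]
2. ⊥bis P5·P0 via (43.46,23.775): [(0, 54.6981) (60, 12.0063) (60, 86) (0, 86)]  |A|=3158.8685
3. ⊥bis P5·P1 via (36.61,37.635): [(35.1501, 29.6877) (60, 12.0063) (60, 86) (45.4944, 86)]  |A|=1327.7895
4. ⊥bis P5·P2 via (35.26,46.685): [(39.2865, 52.2054) (35.1501, 29.6877) (60, 12.0063) (60, 80.6039)]  |A|=1026.7977
5. ⊥bis P5·P3 via (35.25,34.215): [(39.2865, 52.2054) (35.3906, 30.9967) (35.4573, 29.4692) (60, 12.0063) (60, 80.6039)]  |A|=1026.5703
6. ⊥bis P5·P4 via (33.275,38.15): [(39.2865, 52.2054) (35.3906, 30.9967) (35.4573, 29.4692) (60, 12.0063) (60, 80.6039)]  |A|=1026.5703
7. ⊥bis P5·P6 via (53.945,25.14): [(39.2865, 52.2054) (35.3906, 30.9967) (35.4573, 29.4692) (44.8726, 22.7699) (60, 26.7219) (60, 80.6039)]  |A|=915.2665
8. ⊥bis P5·P7 via (48.685,36.98): [(40.3266, 26.0045) (44.8726, 22.7699) (60, 26.7219) (60, 51.8378)]  |A|=280.507
9. ⊥bis P5·P8 via (38.03,20.625): [(40.3266, 26.0045) (44.8726, 22.7699) (60, 26.7219) (60, 51.8378)]  |A|=280.507
10. canonical 4-gon: [(40.3266, 26.0045) (44.8726, 22.7699) (60, 26.7219) (60, 51.8378)]
11. shoelace: 280.507

Area of P5's cell: 280.5070 (4 vertices)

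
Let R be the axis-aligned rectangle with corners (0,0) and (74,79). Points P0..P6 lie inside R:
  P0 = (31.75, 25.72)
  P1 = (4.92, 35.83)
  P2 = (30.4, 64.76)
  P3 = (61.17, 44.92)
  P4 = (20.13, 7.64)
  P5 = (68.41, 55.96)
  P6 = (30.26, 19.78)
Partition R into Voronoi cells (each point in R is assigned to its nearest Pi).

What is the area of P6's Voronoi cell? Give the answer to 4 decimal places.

1. box [0,74]×[0,79]: [(0, 0) (74, 0) (74, 79) (0, 79)]
2. ⊥bis P6·P0 via (31.005,22.75): [(0, 30.5273) (0, 0) (74, 0) (74, 11.9651)]  |A|=1572.2191
3. ⊥bis P6·P1 via (17.59,27.805): [(16.6664, 26.3467) (0, 0.0336) (0, 0) (74, 0) (74, 11.9651)]  |A|=1318.1095
4. ⊥bis P6·P2 via (30.33,42.27): [(16.6664, 26.3467) (0, 0.0336) (0, 0) (74, 0) (74, 11.9651)]  |A|=1318.1095
5. ⊥bis P6·P3 via (45.715,32.35): [(59.2945, 15.6538) (16.6664, 26.3467) (0, 0.0336) (0, 0) (72.0262, 0)]  |A|=1214.6845
6. ⊥bis P6·P4 via (25.195,13.71): [(59.2945, 15.6538) (16.6664, 26.3467) (14.3789, 22.7353) (41.6253, 0) (72.0262, 0)]  |A|=741.2608
7. ⊥bis P6·P5 via (49.335,37.87): [(59.2945, 15.6538) (16.6664, 26.3467) (14.3789, 22.7353) (41.6253, 0) (72.0262, 0)]  |A|=741.2608
8. canonical 5-gon: [(59.2945, 15.6538) (16.6664, 26.3467) (14.3789, 22.7353) (41.6253, 0) (72.0262, 0)]
9. shoelace: 741.2608

Area of P6's cell: 741.2608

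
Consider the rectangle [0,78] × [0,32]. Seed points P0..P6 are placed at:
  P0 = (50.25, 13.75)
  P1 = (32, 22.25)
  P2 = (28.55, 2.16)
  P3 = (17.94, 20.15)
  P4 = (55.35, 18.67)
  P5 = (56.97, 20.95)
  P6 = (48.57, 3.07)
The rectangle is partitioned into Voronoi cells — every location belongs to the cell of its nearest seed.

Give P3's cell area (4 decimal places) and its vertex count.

Area of P3's cell: 670.3097 (5 vertices)

1. box [0,78]×[0,32]: [(0, 0) (78, 0) (78, 32) (0, 32)]
2. ⊥bis P3·P0 via (34.095,16.95): [(0, 0) (30.7375, 0) (37.0761, 32) (0, 32)]  |A|=1085.0183
3. ⊥bis P3·P1 via (24.97,21.2): [(0, 0) (28.1364, 0) (23.3569, 32) (0, 32)]  |A|=823.8935
4. ⊥bis P3·P2 via (23.245,11.155): [(0, 0) (4.3309, 0) (26.2092, 12.9032) (23.3569, 32) (0, 32)]  |A|=670.3097
5. ⊥bis P3·P4 via (36.645,19.41): [(0, 0) (4.3309, 0) (26.2092, 12.9032) (23.3569, 32) (0, 32)]  |A|=670.3097
6. ⊥bis P3·P5 via (37.455,20.55): [(0, 0) (4.3309, 0) (26.2092, 12.9032) (23.3569, 32) (0, 32)]  |A|=670.3097
7. ⊥bis P3·P6 via (33.255,11.61): [(0, 0) (4.3309, 0) (26.2092, 12.9032) (23.3569, 32) (0, 32)]  |A|=670.3097
8. canonical 5-gon: [(0, 0) (4.3309, 0) (26.2092, 12.9032) (23.3569, 32) (0, 32)]
9. shoelace: 670.3097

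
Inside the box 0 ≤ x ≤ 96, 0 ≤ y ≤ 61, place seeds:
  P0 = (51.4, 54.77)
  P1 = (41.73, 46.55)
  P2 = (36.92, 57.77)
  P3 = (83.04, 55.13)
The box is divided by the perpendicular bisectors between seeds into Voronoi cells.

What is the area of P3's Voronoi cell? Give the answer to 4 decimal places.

1. box [0,96]×[0,61]: [(0, 0) (96, 0) (96, 61) (0, 61)]
2. ⊥bis P3·P0 via (67.22,54.95): [(67.8452, 0) (96, 0) (96, 61) (67.1512, 61)]  |A|=1738.6103
3. ⊥bis P3·P1 via (62.385,50.84): [(67.5497, 25.9736) (72.9444, 0) (96, 0) (96, 61) (67.1512, 61)]  |A|=1672.3887
4. ⊥bis P3·P2 via (59.98,56.45): [(67.5497, 25.9736) (72.9444, 0) (96, 0) (96, 61) (67.1512, 61)]  |A|=1672.3887
5. canonical 5-gon: [(67.5497, 25.9736) (72.9444, 0) (96, 0) (96, 61) (67.1512, 61)]
6. shoelace: 1672.3887

Area of P3's cell: 1672.3887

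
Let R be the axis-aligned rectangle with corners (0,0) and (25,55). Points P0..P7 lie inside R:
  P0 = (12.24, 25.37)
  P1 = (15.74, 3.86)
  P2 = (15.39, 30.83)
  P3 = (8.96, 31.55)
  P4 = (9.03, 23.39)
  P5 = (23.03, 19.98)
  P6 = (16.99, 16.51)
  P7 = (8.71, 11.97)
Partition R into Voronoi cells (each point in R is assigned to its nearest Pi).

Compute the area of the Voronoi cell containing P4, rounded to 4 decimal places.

1. box [0,25]×[0,55]: [(0, 0) (25, 0) (25, 55) (0, 55)]
2. ⊥bis P4·P0 via (10.635,24.38): [(0, 41.6216) (0, 0) (25, 0) (25, 1.0913)]  |A|=533.911
3. ⊥bis P4·P1 via (12.385,13.625): [(16.4149, 15.0096) (0, 41.6216) (0, 9.3698)]  |A|=264.7046
4. ⊥bis P4·P2 via (12.21,27.11): [(16.4149, 15.0096) (5.316, 33.0033) (0, 37.5476) (0, 9.3698)]  |A|=253.8759
5. ⊥bis P4·P3 via (8.995,27.47): [(16.4149, 15.0096) (8.7304, 27.4677) (0, 27.3928) (0, 9.3698)]  |A|=202.5931
6. ⊥bis P4·P5 via (16.03,21.685): [(14.2204, 14.2556) (14.9733, 17.3467) (8.7304, 27.4677) (0, 27.3928) (0, 9.3698)]  |A|=199.4852
7. ⊥bis P4·P6 via (13.01,19.95): [(5.498, 11.2588) (13.2186, 20.1914) (8.7304, 27.4677) (0, 27.3928) (0, 9.3698)]  |A|=168.3143
8. ⊥bis P4·P7 via (8.87,17.68): [(10.9965, 17.6204) (13.2186, 20.1914) (8.7304, 27.4677) (0, 27.3928) (0, 17.9285)]  |A|=108.9615
9. canonical 5-gon: [(10.9965, 17.6204) (13.2186, 20.1914) (8.7304, 27.4677) (0, 27.3928) (0, 17.9285)]
10. shoelace: 108.9615

Area of P4's cell: 108.9615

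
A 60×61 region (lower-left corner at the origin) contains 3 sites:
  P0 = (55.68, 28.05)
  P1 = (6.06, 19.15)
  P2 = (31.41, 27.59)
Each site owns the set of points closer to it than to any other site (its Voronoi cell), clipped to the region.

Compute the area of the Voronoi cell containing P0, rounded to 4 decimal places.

Area of P0's cell: 1006.8535

1. box [0,60]×[0,61]: [(0, 0) (60, 0) (60, 61) (0, 61)]
2. ⊥bis P0·P1 via (30.87,23.6): [(35.103, 0) (60, 0) (60, 61) (24.1618, 61)]  |A|=1852.424
3. ⊥bis P0·P2 via (43.545,27.82): [(44.0723, 0) (60, 0) (60, 61) (42.9161, 61)]  |A|=1006.8535
4. canonical 4-gon: [(44.0723, 0) (60, 0) (60, 61) (42.9161, 61)]
5. shoelace: 1006.8535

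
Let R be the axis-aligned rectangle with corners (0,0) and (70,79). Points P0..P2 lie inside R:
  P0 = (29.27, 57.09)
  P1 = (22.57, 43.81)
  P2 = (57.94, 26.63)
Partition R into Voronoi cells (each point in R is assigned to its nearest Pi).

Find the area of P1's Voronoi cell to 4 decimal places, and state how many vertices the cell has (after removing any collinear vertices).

1. box [0,70]×[0,79]: [(0, 0) (70, 0) (70, 79) (0, 79)]
2. ⊥bis P1·P0 via (25.92,50.45): [(0, 63.5271) (0, 0) (70, 0) (70, 28.2108)]  |A|=3210.8283
3. ⊥bis P1·P2 via (40.255,35.22): [(43.3751, 41.6436) (0, 63.5271) (0, 0) (23.1479, 0)]  |A|=1859.7268
4. canonical 4-gon: [(43.3751, 41.6436) (0, 63.5271) (0, 0) (23.1479, 0)]
5. shoelace: 1859.7268

Area of P1's cell: 1859.7268 (4 vertices)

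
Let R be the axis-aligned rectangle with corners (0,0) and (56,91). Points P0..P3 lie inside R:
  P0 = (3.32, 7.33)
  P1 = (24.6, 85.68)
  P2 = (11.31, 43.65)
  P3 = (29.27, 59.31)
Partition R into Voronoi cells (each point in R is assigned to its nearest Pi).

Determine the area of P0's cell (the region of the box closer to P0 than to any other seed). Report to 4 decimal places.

1. box [0,56]×[0,91]: [(0, 0) (56, 0) (56, 91) (0, 91)]
2. ⊥bis P0·P1 via (13.96,46.505): [(0, 50.2966) (0, 0) (56, 0) (56, 35.0869)]  |A|=2390.7358
3. ⊥bis P0·P2 via (7.315,25.49): [(0, 27.0992) (0, 0) (56, 0) (56, 14.7798)]  |A|=1172.6136
4. ⊥bis P0·P3 via (16.295,33.32): [(51.4098, 15.7896) (0, 27.0992) (0, 0) (56, 0) (56, 13.4981)]  |A|=1169.6717
5. canonical 5-gon: [(51.4098, 15.7896) (0, 27.0992) (0, 0) (56, 0) (56, 13.4981)]
6. shoelace: 1169.6717

Area of P0's cell: 1169.6717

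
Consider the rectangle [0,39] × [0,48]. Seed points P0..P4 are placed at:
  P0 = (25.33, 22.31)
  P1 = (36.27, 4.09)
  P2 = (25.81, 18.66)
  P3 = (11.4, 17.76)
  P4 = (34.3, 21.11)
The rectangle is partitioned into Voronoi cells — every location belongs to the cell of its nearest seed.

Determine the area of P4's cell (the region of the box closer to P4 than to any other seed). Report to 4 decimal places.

Area of P4's cell: 269.2058

1. box [0,39]×[0,48]: [(0, 0) (39, 0) (39, 48) (0, 48)]
2. ⊥bis P4·P0 via (29.815,21.71): [(26.9107, 0) (39, 0) (39, 48) (33.3321, 48)]  |A|=426.175
3. ⊥bis P4·P1 via (35.285,12.6): [(28.4911, 11.8136) (39, 13.03) (39, 48) (33.3321, 48)]  |A|=286.2998
4. ⊥bis P4·P2 via (30.055,19.885): [(29.7242, 21.0313) (32.2584, 12.2497) (39, 13.03) (39, 48) (33.3321, 48)]  |A|=269.2058
5. ⊥bis P4·P3 via (22.85,19.435): [(29.7242, 21.0313) (32.2584, 12.2497) (39, 13.03) (39, 48) (33.3321, 48)]  |A|=269.2058
6. canonical 5-gon: [(29.7242, 21.0313) (32.2584, 12.2497) (39, 13.03) (39, 48) (33.3321, 48)]
7. shoelace: 269.2058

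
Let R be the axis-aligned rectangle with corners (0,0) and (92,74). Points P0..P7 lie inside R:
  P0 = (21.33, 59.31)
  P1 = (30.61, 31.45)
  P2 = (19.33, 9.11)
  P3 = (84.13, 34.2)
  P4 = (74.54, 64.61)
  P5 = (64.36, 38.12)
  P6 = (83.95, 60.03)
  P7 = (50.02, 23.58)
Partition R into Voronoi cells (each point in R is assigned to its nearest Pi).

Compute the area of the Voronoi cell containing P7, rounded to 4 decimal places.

1. box [0,92]×[0,74]: [(0, 0) (92, 0) (92, 74) (0, 74)]
2. ⊥bis P7·P0 via (35.675,41.445): [(0, 12.7992) (0, 0) (92, 0) (92, 74) (76.2184, 74)]  |A|=4475.6851
3. ⊥bis P7·P1 via (40.315,27.515): [(50.9295, 53.6939) (29.1587, 0) (92, 0) (92, 74) (76.2184, 74)]  |A|=3366.9348
4. ⊥bis P7·P2 via (34.675,16.345): [(50.9295, 53.6939) (35.2723, 15.0781) (42.3815, 0) (92, 0) (92, 74) (76.2184, 74)]  |A|=3267.2478
5. ⊥bis P7·P3 via (67.075,28.89): [(57.6678, 59.1045) (50.9295, 53.6939) (35.2723, 15.0781) (42.3815, 0) (76.0698, 0)]  |A|=1408.6465
6. ⊥bis P7·P4 via (62.28,44.095): [(62.3549, 44.0502) (50.0105, 51.4274) (35.2723, 15.0781) (42.3815, 0) (76.0698, 0)]  |A|=1327.8671
7. ⊥bis P7·P5 via (57.19,30.85): [(70.5747, 17.6494) (46.1014, 41.7861) (35.2723, 15.0781) (42.3815, 0) (76.0698, 0)]  |A|=1030.081
8. ⊥bis P7·P6 via (66.985,41.805): [(70.5747, 17.6494) (46.1014, 41.7861) (35.2723, 15.0781) (42.3815, 0) (76.0698, 0)]  |A|=1030.081
9. canonical 5-gon: [(70.5747, 17.6494) (46.1014, 41.7861) (35.2723, 15.0781) (42.3815, 0) (76.0698, 0)]
10. shoelace: 1030.081

Area of P7's cell: 1030.0810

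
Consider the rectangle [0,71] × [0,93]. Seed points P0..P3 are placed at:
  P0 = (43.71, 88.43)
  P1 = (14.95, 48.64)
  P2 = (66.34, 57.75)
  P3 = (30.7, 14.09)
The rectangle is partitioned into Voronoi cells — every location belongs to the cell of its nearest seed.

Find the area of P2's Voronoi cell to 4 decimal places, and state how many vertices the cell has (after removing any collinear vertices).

1. box [0,71]×[0,93]: [(0, 0) (71, 0) (71, 93) (0, 93)]
2. ⊥bis P2·P0 via (55.025,73.09): [(0, 32.5028) (0, 0) (71, 0) (71, 84.8734)]  |A|=4166.854
3. ⊥bis P2·P1 via (40.645,53.195): [(39.1889, 61.4091) (50.075, 0) (71, 0) (71, 84.8734)]  |A|=1992.4517
4. ⊥bis P2·P3 via (48.52,35.92): [(39.1889, 61.4091) (42.8931, 40.5133) (71, 17.5694) (71, 84.8734)]  |A|=1321.6706
5. canonical 4-gon: [(39.1889, 61.4091) (42.8931, 40.5133) (71, 17.5694) (71, 84.8734)]
6. shoelace: 1321.6706

Area of P2's cell: 1321.6706 (4 vertices)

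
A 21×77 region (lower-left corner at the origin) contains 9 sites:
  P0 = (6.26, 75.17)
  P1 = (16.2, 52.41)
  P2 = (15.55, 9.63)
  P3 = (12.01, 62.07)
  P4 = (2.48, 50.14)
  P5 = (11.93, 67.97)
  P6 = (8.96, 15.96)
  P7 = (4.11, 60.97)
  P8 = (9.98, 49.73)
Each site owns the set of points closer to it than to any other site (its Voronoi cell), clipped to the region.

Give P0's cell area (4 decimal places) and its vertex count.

1. box [0,21]×[0,77]: [(0, 0) (21, 0) (21, 77) (0, 77)]
2. ⊥bis P0·P1 via (11.23,63.79): [(0, 58.8855) (21, 68.0569) (21, 77) (0, 77)]  |A|=284.1051
3. ⊥bis P0·P2 via (10.905,42.4): [(0, 58.8855) (21, 68.0569) (21, 77) (0, 77)]  |A|=284.1051
4. ⊥bis P0·P3 via (9.135,68.62): [(0, 64.6104) (21, 73.8279) (21, 77) (0, 77)]  |A|=163.398
5. ⊥bis P0·P4 via (4.37,62.655): [(0, 64.6104) (21, 73.8279) (21, 77) (0, 77)]  |A|=163.398
6. ⊥bis P0·P5 via (9.095,71.57): [(0, 64.6104) (0.5814, 64.8656) (15.9902, 77) (0, 77)]  |A|=100.6181
7. ⊥bis P0·P6 via (7.61,45.565): [(0, 64.6104) (0.5814, 64.8656) (15.9902, 77) (0, 77)]  |A|=100.6181
8. ⊥bis P0·P7 via (5.185,68.07): [(0, 68.8551) (4.7367, 68.1379) (15.9902, 77) (0, 77)]  |A|=90.144
9. ⊥bis P0·P8 via (8.12,62.45): [(0, 68.8551) (4.7367, 68.1379) (15.9902, 77) (0, 77)]  |A|=90.144
10. canonical 4-gon: [(0, 68.8551) (4.7367, 68.1379) (15.9902, 77) (0, 77)]
11. shoelace: 90.144

Area of P0's cell: 90.1440 (4 vertices)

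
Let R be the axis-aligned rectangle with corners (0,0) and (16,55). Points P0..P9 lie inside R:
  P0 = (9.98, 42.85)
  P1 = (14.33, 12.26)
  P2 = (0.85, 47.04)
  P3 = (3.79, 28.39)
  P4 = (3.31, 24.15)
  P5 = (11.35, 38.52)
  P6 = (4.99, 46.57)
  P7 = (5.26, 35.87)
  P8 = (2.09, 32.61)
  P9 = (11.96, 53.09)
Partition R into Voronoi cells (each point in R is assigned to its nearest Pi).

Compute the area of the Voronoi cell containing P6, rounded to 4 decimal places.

1. box [0,16]×[0,55]: [(0, 0) (16, 0) (16, 55) (0, 55)]
2. ⊥bis P6·P0 via (7.485,44.71): [(0, 34.6696) (15.1561, 55) (0, 55)]  |A|=154.0645
3. ⊥bis P6·P1 via (9.66,29.415): [(0, 34.6696) (15.1561, 55) (0, 55)]  |A|=154.0645
4. ⊥bis P6·P2 via (2.92,46.805): [(1.8194, 37.1101) (15.1561, 55) (3.8504, 55)]  |A|=101.1291
5. ⊥bis P6·P3 via (4.39,37.48): [(1.8802, 37.6457) (2.2027, 37.6244) (15.1561, 55) (3.8504, 55)]  |A|=101.0421
6. ⊥bis P6·P4 via (4.15,35.36): [(1.8802, 37.6457) (2.2027, 37.6244) (15.1561, 55) (3.8504, 55)]  |A|=101.0421
7. ⊥bis P6·P5 via (8.17,42.545): [(1.8802, 37.6457) (1.962, 37.6403) (2.5766, 38.1258) (15.1561, 55) (3.8504, 55)]  |A|=100.9788
8. ⊥bis P6·P7 via (5.125,41.22): [(2.2778, 41.1482) (4.8786, 41.2138) (15.1561, 55) (3.8504, 55)]  |A|=95.8931
9. ⊥bis P6·P8 via (3.54,39.59): [(2.2778, 41.1482) (4.8786, 41.2138) (15.1561, 55) (3.8504, 55)]  |A|=95.8931
10. ⊥bis P6·P9 via (8.475,49.83): [(3.8275, 54.7983) (2.2778, 41.1482) (4.8786, 41.2138) (10.0482, 48.1482)]  |A|=56.4576
11. canonical 4-gon: [(3.8275, 54.7983) (2.2778, 41.1482) (4.8786, 41.2138) (10.0482, 48.1482)]
12. shoelace: 56.4576

Area of P6's cell: 56.4576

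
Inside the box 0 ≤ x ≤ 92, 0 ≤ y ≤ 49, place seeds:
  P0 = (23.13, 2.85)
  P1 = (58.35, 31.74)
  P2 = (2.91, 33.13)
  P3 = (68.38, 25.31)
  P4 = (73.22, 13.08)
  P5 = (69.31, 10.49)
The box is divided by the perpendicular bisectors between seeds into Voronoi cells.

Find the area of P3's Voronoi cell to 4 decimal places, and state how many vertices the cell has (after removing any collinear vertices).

Area of P3's cell: 678.7254 (5 vertices)

1. box [0,92]×[0,49]: [(0, 0) (92, 0) (92, 49) (0, 49)]
2. ⊥bis P3·P0 via (45.755,14.08): [(52.7437, 0) (92, 0) (92, 49) (28.4223, 49)]  |A|=2519.4332
3. ⊥bis P3·P1 via (63.365,28.525): [(49.3986, 6.7392) (52.7437, 0) (92, 0) (92, 49) (76.491, 49)]  |A|=1503.7221
4. ⊥bis P3·P2 via (35.645,29.22): [(49.3986, 6.7392) (52.7437, 0) (92, 0) (92, 49) (76.491, 49)]  |A|=1503.7221
5. ⊥bis P3·P4 via (70.8,19.195): [(52.8229, 12.0806) (92, 27.5849) (92, 49) (76.491, 49)]  |A|=705.7826
6. ⊥bis P3·P5 via (68.845,17.9): [(56.0384, 17.0963) (67.2795, 17.8018) (92, 27.5849) (92, 49) (76.491, 49)]  |A|=678.7254
7. canonical 5-gon: [(56.0384, 17.0963) (67.2795, 17.8018) (92, 27.5849) (92, 49) (76.491, 49)]
8. shoelace: 678.7254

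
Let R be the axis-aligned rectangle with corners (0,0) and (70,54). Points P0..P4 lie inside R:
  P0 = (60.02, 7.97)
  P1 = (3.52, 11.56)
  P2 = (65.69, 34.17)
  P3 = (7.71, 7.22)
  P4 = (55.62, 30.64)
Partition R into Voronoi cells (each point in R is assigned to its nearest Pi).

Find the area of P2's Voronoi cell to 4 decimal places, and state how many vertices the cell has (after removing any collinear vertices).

Area of P2's cell: 372.1047 (4 vertices)

1. box [0,70]×[0,54]: [(0, 0) (70, 0) (70, 54) (0, 54)]
2. ⊥bis P2·P0 via (62.855,21.07): [(0, 34.6726) (70, 19.5237) (70, 54) (0, 54)]  |A|=1883.1286
3. ⊥bis P2·P1 via (34.605,22.865): [(32.9002, 27.5526) (70, 19.5237) (70, 54) (23.2818, 54)]  |A|=1257.3186
4. ⊥bis P2·P3 via (36.7,20.695): [(30.6985, 33.6066) (33.581, 27.4053) (70, 19.5237) (70, 54) (23.2818, 54)]  |A|=1255.4202
5. ⊥bis P2·P4 via (60.655,32.405): [(64.774, 20.6547) (70, 19.5237) (70, 54) (53.085, 54)]  |A|=372.1047
6. canonical 4-gon: [(64.774, 20.6547) (70, 19.5237) (70, 54) (53.085, 54)]
7. shoelace: 372.1047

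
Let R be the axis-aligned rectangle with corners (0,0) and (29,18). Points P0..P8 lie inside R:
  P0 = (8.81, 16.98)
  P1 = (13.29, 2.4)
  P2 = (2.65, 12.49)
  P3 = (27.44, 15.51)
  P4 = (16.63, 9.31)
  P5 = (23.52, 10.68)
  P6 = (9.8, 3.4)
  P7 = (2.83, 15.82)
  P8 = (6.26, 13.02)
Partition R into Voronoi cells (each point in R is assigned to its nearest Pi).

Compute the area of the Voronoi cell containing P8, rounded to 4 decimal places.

1. box [0,29]×[0,18]: [(0, 0) (29, 0) (29, 18) (0, 18)]
2. ⊥bis P8·P0 via (7.535,15): [(0, 0) (29, 0) (29, 1.1778) (2.8762, 18) (0, 18)]  |A|=302.2704
3. ⊥bis P8·P1 via (9.775,7.71): [(0, 1.2394) (14.2528, 10.6741) (2.8762, 18) (0, 18)]  |A|=129.9785
4. ⊥bis P8·P2 via (4.455,12.755): [(5.6013, 4.9472) (14.2528, 10.6741) (3.7694, 17.4248)]  |A|=59.2208
5. ⊥bis P8·P3 via (16.85,14.265): [(5.6013, 4.9472) (14.2528, 10.6741) (3.7694, 17.4248)]  |A|=59.2208
6. ⊥bis P8·P4 via (11.445,11.165): [(5.6013, 4.9472) (10.3436, 8.0864) (11.828, 12.2356) (3.7694, 17.4248)]  |A|=53.0314
7. ⊥bis P8·P5 via (14.89,11.85): [(5.6013, 4.9472) (10.3436, 8.0864) (11.828, 12.2356) (3.7694, 17.4248)]  |A|=53.0314
8. ⊥bis P8·P6 via (8.03,8.21): [(5.2713, 7.1948) (10.7453, 9.2092) (11.828, 12.2356) (3.7694, 17.4248)]  |A|=44.5154
9. ⊥bis P8·P7 via (4.545,14.42): [(4.2615, 14.0728) (5.2713, 7.1948) (10.7453, 9.2092) (11.828, 12.2356) (5.8855, 16.0622)]  |A|=41.304
10. canonical 5-gon: [(4.2615, 14.0728) (5.2713, 7.1948) (10.7453, 9.2092) (11.828, 12.2356) (5.8855, 16.0622)]
11. shoelace: 41.304

Area of P8's cell: 41.3040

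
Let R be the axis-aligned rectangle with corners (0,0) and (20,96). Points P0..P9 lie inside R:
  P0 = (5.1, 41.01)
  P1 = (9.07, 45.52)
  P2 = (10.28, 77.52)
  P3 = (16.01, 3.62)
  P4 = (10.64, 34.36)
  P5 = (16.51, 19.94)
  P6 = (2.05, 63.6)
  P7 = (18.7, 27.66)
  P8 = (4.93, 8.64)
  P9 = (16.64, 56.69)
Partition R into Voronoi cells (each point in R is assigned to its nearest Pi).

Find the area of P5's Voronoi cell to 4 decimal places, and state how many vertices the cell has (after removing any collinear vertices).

Area of P5's cell: 162.1891 (5 vertices)

1. box [0,20]×[0,96]: [(0, 0) (20, 0) (20, 96) (0, 96)]
2. ⊥bis P5·P0 via (10.805,30.475): [(0, 24.6238) (0, 0) (20, 0) (20, 35.4544)]  |A|=600.7814
3. ⊥bis P5·P1 via (12.79,32.73): [(17.4975, 34.0992) (0, 24.6238) (0, 0) (20, 0) (20, 34.827)]  |A|=599.9965
4. ⊥bis P5·P2 via (13.395,48.73): [(17.4975, 34.0992) (0, 24.6238) (0, 0) (20, 0) (20, 34.827)]  |A|=599.9965
5. ⊥bis P5·P3 via (16.26,11.78): [(17.4975, 34.0992) (0, 24.6238) (0, 12.2782) (20, 11.6654) (20, 34.827)]  |A|=360.5607
6. ⊥bis P5·P4 via (13.575,27.15): [(0, 21.624) (0, 12.2782) (20, 11.6654) (20, 29.7654)]  |A|=274.4585
7. ⊥bis P5·P6 via (9.28,41.77): [(0, 21.624) (0, 12.2782) (20, 11.6654) (20, 29.7654)]  |A|=274.4585
8. ⊥bis P5·P7 via (17.605,23.8): [(10.3803, 25.8495) (0, 21.624) (0, 12.2782) (20, 11.6654) (20, 23.1206)]  |A|=242.4976
9. ⊥bis P5·P8 via (10.72,14.29): [(10.3803, 25.8495) (2.5503, 22.6621) (13.0741, 11.8776) (20, 11.6654) (20, 23.1206)]  |A|=162.1891
10. ⊥bis P5·P9 via (16.575,38.315): [(10.3803, 25.8495) (2.5503, 22.6621) (13.0741, 11.8776) (20, 11.6654) (20, 23.1206)]  |A|=162.1891
11. canonical 5-gon: [(10.3803, 25.8495) (2.5503, 22.6621) (13.0741, 11.8776) (20, 11.6654) (20, 23.1206)]
12. shoelace: 162.1891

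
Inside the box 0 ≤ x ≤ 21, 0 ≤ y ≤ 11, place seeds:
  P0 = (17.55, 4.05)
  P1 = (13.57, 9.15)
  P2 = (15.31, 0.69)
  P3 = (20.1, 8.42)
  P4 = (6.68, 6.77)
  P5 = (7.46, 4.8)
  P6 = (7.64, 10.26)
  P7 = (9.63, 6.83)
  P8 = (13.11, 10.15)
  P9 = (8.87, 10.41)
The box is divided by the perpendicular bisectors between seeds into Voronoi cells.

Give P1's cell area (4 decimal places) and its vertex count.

1. box [0,21]×[0,11]: [(0, 0) (21, 0) (21, 11) (0, 11)]
2. ⊥bis P1·P0 via (15.56,6.6): [(0, 0) (7.1027, 0) (21, 10.8453) (21, 11) (0, 11)]  |A|=155.6396
3. ⊥bis P1·P2 via (14.44,4.92): [(0, 1.9501) (13.0376, 4.6316) (21, 10.8453) (21, 11) (0, 11)]  |A|=126.4791
4. ⊥bis P1·P3 via (16.835,8.785): [(0, 1.9501) (13.0376, 4.6316) (16.6893, 7.4813) (17.0826, 11) (0, 11)]  |A|=119.2536
5. ⊥bis P1·P4 via (10.125,7.96): [(11.3917, 4.293) (13.0376, 4.6316) (16.6893, 7.4813) (17.0826, 11) (9.0749, 11)]  |A|=37.2742
6. ⊥bis P1·P5 via (10.515,6.975): [(10.4184, 7.1107) (12.2925, 4.4783) (13.0376, 4.6316) (16.6893, 7.4813) (17.0826, 11) (9.0749, 11)]  |A|=35.9149
7. ⊥bis P1·P6 via (10.605,9.705): [(10.2245, 7.6721) (10.4184, 7.1107) (12.2925, 4.4783) (13.0376, 4.6316) (16.6893, 7.4813) (17.0826, 11) (10.8474, 11)]  |A|=32.9655
8. ⊥bis P1·P7 via (11.6,7.99): [(10.6014, 9.6859) (13.4076, 4.9203) (16.6893, 7.4813) (17.0826, 11) (10.8474, 11)]  |A|=26.6542
9. ⊥bis P1·P8 via (13.34,9.65): [(11.2017, 8.6664) (13.4076, 4.9203) (16.6893, 7.4813) (17.0826, 11) (16.2748, 11)]  |A|=19.8017
10. ⊥bis P1·P9 via (11.22,9.78): [(11.2017, 8.6664) (13.4076, 4.9203) (16.6893, 7.4813) (17.0826, 11) (16.2748, 11)]  |A|=19.8017
11. canonical 5-gon: [(11.2017, 8.6664) (13.4076, 4.9203) (16.6893, 7.4813) (17.0826, 11) (16.2748, 11)]
12. shoelace: 19.8017

Area of P1's cell: 19.8017 (5 vertices)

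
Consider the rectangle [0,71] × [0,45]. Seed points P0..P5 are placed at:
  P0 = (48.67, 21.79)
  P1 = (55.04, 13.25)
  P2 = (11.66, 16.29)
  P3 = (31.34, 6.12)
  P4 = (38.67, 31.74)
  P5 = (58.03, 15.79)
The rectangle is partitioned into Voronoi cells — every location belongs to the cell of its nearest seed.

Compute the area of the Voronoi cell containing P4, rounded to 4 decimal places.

1. box [0,71]×[0,45]: [(0, 0) (71, 0) (71, 45) (0, 45)]
2. ⊥bis P4·P0 via (43.67,26.765): [(0, 0) (17.0388, 0) (61.8138, 45) (0, 45)]  |A|=1774.1846
3. ⊥bis P4·P1 via (46.855,22.495): [(0, 0) (17.0388, 0) (61.8138, 45) (0, 45)]  |A|=1774.1846
4. ⊥bis P4·P2 via (25.165,24.015): [(30.9211, 13.952) (61.8138, 45) (13.1614, 45)]  |A|=755.2797
5. ⊥bis P4·P3 via (35.005,18.93): [(26.7174, 21.3011) (35.6816, 18.7364) (61.8138, 45) (13.1614, 45)]  |A|=727.731
6. ⊥bis P4·P5 via (48.35,23.765): [(26.7174, 21.3011) (35.6816, 18.7364) (61.8138, 45) (13.1614, 45)]  |A|=727.731
7. canonical 4-gon: [(26.7174, 21.3011) (35.6816, 18.7364) (61.8138, 45) (13.1614, 45)]
8. shoelace: 727.731

Area of P4's cell: 727.7310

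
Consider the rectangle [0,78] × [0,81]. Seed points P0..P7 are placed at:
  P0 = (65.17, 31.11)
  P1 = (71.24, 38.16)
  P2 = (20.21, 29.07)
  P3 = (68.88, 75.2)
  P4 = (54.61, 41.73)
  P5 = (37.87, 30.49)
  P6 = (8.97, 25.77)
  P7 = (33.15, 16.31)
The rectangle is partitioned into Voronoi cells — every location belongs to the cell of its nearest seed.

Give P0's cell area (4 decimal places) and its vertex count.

Area of P0's cell: 796.2391 (6 vertices)

1. box [0,78]×[0,81]: [(0, 0) (78, 0) (78, 81) (0, 81)]
2. ⊥bis P0·P1 via (68.205,34.635): [(0, 0) (78, 0) (78, 26.2016) (14.3544, 81) (0, 81)]  |A|=4574.1602
3. ⊥bis P0·P2 via (42.69,30.09): [(44.0553, 0) (78, 0) (78, 26.2016) (41.4381, 57.6811)]  |A|=1457.9741
4. ⊥bis P0·P3 via (67.025,53.155): [(41.5462, 55.2989) (44.0553, 0) (78, 0) (78, 26.2016) (44.4929, 55.051)]  |A|=1454.4778
5. ⊥bis P0·P4 via (59.89,36.42): [(43.1577, 19.7822) (44.0553, 0) (78, 0) (78, 26.2016) (62.7866, 39.3002)]  |A|=1069.2361
6. ⊥bis P0·P5 via (51.52,30.8): [(51.58, 28.157) (52.2195, 0) (78, 0) (78, 26.2016) (62.7866, 39.3002)]  |A|=867.2319
7. ⊥bis P0·P6 via (37.07,28.44): [(51.58, 28.157) (52.2195, 0) (78, 0) (78, 26.2016) (62.7866, 39.3002)]  |A|=867.2319
8. ⊥bis P0·P7 via (49.16,23.71): [(51.58, 28.157) (51.8113, 17.9739) (60.119, 0) (78, 0) (78, 26.2016) (62.7866, 39.3002)]  |A|=796.2391
9. canonical 6-gon: [(51.58, 28.157) (51.8113, 17.9739) (60.119, 0) (78, 0) (78, 26.2016) (62.7866, 39.3002)]
10. shoelace: 796.2391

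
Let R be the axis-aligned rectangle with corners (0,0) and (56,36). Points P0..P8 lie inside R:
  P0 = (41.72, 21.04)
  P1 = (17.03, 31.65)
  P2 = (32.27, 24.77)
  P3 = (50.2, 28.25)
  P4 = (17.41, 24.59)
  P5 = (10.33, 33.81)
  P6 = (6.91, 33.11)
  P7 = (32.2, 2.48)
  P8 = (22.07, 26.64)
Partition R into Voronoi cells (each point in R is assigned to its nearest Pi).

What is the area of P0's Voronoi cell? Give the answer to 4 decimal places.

1. box [0,56]×[0,36]: [(0, 0) (56, 0) (56, 36) (0, 36)]
2. ⊥bis P0·P1 via (29.375,26.345): [(18.0538, 0) (56, 0) (56, 36) (33.524, 36)]  |A|=1087.5991
3. ⊥bis P0·P2 via (36.995,22.905): [(27.9542, 0) (56, 0) (56, 36) (42.1637, 36)]  |A|=753.8777
4. ⊥bis P0·P3 via (45.96,24.645): [(40.3064, 31.2945) (27.9542, 0) (56, 0) (56, 12.8365)]  |A|=539.5648
5. ⊥bis P0·P4 via (29.565,22.815): [(40.3064, 31.2945) (27.9542, 0) (56, 0) (56, 12.8365)]  |A|=539.5648
6. ⊥bis P0·P5 via (26.025,27.425): [(40.3064, 31.2945) (27.9542, 0) (56, 0) (56, 12.8365)]  |A|=539.5648
7. ⊥bis P0·P6 via (24.315,27.075): [(40.3064, 31.2945) (27.9542, 0) (56, 0) (56, 12.8365)]  |A|=539.5648
8. ⊥bis P0·P7 via (36.96,11.76): [(40.3064, 31.2945) (33.3307, 13.6216) (56, 1.9938) (56, 12.8365)]  |A|=325.952
9. ⊥bis P0·P8 via (31.895,23.84): [(40.3064, 31.2945) (33.3307, 13.6216) (56, 1.9938) (56, 12.8365)]  |A|=325.952
10. canonical 4-gon: [(40.3064, 31.2945) (33.3307, 13.6216) (56, 1.9938) (56, 12.8365)]
11. shoelace: 325.952

Area of P0's cell: 325.9520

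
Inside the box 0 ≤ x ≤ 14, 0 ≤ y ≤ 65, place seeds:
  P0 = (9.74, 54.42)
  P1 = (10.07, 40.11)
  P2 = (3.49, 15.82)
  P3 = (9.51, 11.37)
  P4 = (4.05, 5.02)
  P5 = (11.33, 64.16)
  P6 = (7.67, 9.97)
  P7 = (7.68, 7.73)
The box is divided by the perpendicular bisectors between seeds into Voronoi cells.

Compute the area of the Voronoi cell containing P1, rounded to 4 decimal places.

Area of P1's cell: 270.0965

1. box [0,14]×[0,65]: [(0, 0) (14, 0) (14, 65) (0, 65)]
2. ⊥bis P1·P0 via (9.905,47.265): [(0, 47.0366) (0, 0) (14, 0) (14, 47.3594)]  |A|=660.7721
3. ⊥bis P1·P2 via (6.78,27.965): [(0, 47.0366) (0, 29.8017) (14, 26.0091) (14, 47.3594)]  |A|=270.0965
4. ⊥bis P1·P3 via (9.79,25.74): [(0, 47.0366) (0, 29.8017) (14, 26.0091) (14, 47.3594)]  |A|=270.0965
5. ⊥bis P1·P4 via (7.06,22.565): [(0, 47.0366) (0, 29.8017) (14, 26.0091) (14, 47.3594)]  |A|=270.0965
6. ⊥bis P1·P5 via (10.7,52.135): [(0, 47.0366) (0, 29.8017) (14, 26.0091) (14, 47.3594)]  |A|=270.0965
7. ⊥bis P1·P6 via (8.87,25.04): [(0, 47.0366) (0, 29.8017) (14, 26.0091) (14, 47.3594)]  |A|=270.0965
8. ⊥bis P1·P7 via (8.875,23.92): [(0, 47.0366) (0, 29.8017) (14, 26.0091) (14, 47.3594)]  |A|=270.0965
9. canonical 4-gon: [(0, 47.0366) (0, 29.8017) (14, 26.0091) (14, 47.3594)]
10. shoelace: 270.0965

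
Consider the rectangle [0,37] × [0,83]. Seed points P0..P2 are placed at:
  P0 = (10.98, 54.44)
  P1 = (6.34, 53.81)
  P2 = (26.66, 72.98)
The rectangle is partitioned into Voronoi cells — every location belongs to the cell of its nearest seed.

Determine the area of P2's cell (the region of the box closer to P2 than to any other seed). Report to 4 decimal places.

Area of P2's cell: 700.0231

1. box [0,37]×[0,83]: [(0, 0) (37, 0) (37, 83) (0, 83)]
2. ⊥bis P2·P0 via (18.82,63.71): [(0, 79.6268) (37, 48.3345) (37, 83) (0, 83)]  |A|=703.7165
3. ⊥bis P2·P1 via (16.5,63.395): [(0, 80.8848) (5.8717, 74.6609) (37, 48.3345) (37, 83) (0, 83)]  |A|=700.0231
4. canonical 5-gon: [(0, 80.8848) (5.8717, 74.6609) (37, 48.3345) (37, 83) (0, 83)]
5. shoelace: 700.0231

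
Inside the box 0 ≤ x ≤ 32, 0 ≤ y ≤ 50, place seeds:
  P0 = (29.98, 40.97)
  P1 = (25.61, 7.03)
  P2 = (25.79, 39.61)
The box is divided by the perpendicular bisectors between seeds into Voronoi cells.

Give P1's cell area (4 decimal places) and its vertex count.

1. box [0,32]×[0,50]: [(0, 0) (32, 0) (32, 50) (0, 50)]
2. ⊥bis P1·P0 via (27.795,24): [(0, 27.5788) (0, 0) (32, 0) (32, 23.4586)]  |A|=816.5979
3. ⊥bis P1·P2 via (25.7,23.32): [(0, 23.462) (0, 0) (32, 0) (32, 23.2852)]  |A|=747.9549
4. canonical 4-gon: [(0, 23.462) (0, 0) (32, 0) (32, 23.2852)]
5. shoelace: 747.9549

Area of P1's cell: 747.9549 (4 vertices)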